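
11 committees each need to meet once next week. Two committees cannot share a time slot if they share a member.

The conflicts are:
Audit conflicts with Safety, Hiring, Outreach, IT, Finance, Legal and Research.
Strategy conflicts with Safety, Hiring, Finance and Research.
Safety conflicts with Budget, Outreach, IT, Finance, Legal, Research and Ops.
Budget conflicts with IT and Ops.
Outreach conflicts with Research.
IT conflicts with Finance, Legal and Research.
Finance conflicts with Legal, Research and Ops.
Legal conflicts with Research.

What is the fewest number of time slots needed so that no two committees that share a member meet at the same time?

6

Audit, Safety, IT, Finance, Legal, Research are mutually in conflict, so at least 6 time slots are needed.
6 time slots suffice: Audit=3, Strategy=3, Safety=1, Budget=2, Hiring=1, Outreach=2, IT=5, Finance=2, Legal=6, Research=4, Ops=3. No two conflicting committees share a time slot.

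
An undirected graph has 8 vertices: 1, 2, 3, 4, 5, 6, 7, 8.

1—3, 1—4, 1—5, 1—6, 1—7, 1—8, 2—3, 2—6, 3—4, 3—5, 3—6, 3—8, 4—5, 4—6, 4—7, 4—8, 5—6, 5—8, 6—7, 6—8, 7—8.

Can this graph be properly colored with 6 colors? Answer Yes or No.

The chromatic number is 6. 1, 3, 4, 5, 6, 8 are mutually adjacent (a clique of size 6), so at least 6 colors are needed.
6 colors suffice: color a → {6}; color b → {1, 2}; color c → {4}; color d → {8}; color e → {3, 7}; color f → {5}.
That is already a proper 6-coloring.

Yes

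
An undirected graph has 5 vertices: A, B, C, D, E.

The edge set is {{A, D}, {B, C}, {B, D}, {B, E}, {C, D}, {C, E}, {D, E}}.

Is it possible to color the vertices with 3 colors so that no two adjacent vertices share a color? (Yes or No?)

B, C, D, E are pairwise adjacent (a clique of size 4), so at least 4 colors are needed.
So 3 colors are not enough.

No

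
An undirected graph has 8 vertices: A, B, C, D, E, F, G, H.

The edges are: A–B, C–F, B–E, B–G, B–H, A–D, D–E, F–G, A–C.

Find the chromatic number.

3

The cycle G-B-A-C-F-G has odd length 5, so it cannot be 2-colored; at least 3 colors are needed.
3 colors suffice: color red → {B, D, F}; color blue → {A, E, G, H}; color green → {C}. Every edge joins two different colors.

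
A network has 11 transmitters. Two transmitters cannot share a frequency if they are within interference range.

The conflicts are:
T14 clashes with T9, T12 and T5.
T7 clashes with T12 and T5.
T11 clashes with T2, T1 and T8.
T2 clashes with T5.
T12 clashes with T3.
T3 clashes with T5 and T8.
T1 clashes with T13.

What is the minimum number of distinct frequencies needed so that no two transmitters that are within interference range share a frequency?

The cycle T2-T5-T3-T8-T11-T2 has odd length 5, so it cannot be 2-colored; at least 3 frequencies are needed.
A valid assignment using 3 frequencies: T14=2, T7=2, T11=1, T9=1, T2=2, T12=1, T3=2, T1=2, T5=1, T13=1, T8=3. Every pair that conflicts lands in different frequencies.

3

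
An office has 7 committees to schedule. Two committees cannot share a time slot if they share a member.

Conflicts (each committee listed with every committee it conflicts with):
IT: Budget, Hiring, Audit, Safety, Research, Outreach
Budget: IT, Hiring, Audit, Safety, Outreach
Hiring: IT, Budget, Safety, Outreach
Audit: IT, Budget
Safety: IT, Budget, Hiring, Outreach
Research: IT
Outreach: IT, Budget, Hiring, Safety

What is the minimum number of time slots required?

5

IT, Budget, Hiring, Safety, Outreach pairwise conflict, so at least 5 time slots are needed.
A valid assignment using 5 time slots: IT=1, Budget=2, Hiring=3, Audit=3, Safety=5, Research=2, Outreach=4. Each listed conflict is separated.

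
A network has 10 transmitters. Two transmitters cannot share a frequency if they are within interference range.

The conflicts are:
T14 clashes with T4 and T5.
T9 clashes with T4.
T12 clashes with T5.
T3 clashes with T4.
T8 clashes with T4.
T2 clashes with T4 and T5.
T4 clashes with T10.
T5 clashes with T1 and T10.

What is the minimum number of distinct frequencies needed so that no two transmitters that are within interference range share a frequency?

T9 and T4 conflict, so at least 2 frequencies are needed.
2 frequencies suffice: frequency 1 → {T4, T5}; frequency 2 → {T14, T9, T12, T3, T8, T2, T1, T10}. Every pair that conflicts lands in different frequencies.

2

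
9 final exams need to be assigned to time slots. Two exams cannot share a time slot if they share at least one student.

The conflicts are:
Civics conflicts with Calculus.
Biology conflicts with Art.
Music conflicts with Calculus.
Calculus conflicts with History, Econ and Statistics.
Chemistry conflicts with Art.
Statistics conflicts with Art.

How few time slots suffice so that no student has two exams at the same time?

Statistics and Art conflict, so at least 2 time slots are needed.
2 time slots suffice: Civics=2, Biology=2, Music=2, Calculus=1, Chemistry=2, History=2, Econ=2, Statistics=2, Art=1. No two conflicting exams share a time slot.

2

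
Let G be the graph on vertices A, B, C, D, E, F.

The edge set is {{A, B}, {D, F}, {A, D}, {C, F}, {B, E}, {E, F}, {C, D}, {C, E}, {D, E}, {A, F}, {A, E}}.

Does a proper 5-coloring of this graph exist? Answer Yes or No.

The chromatic number is 4. A, D, E, F are mutually adjacent (a clique of size 4), so at least 4 colors are needed.
4 colors suffice: A=2, B=3, C=2, D=4, E=1, F=3.
Since 5 ≥ 4, a proper 5-coloring certainly exists.

Yes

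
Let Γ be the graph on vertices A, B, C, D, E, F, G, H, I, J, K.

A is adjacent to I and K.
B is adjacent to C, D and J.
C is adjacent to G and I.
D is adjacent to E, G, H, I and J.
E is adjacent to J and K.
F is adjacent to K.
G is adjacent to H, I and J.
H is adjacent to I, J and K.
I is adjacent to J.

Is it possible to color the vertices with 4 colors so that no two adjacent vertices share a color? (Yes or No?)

No

D, G, H, I, J are mutually adjacent (a clique of size 5), so at least 5 colors are needed.
So 4 colors are not enough.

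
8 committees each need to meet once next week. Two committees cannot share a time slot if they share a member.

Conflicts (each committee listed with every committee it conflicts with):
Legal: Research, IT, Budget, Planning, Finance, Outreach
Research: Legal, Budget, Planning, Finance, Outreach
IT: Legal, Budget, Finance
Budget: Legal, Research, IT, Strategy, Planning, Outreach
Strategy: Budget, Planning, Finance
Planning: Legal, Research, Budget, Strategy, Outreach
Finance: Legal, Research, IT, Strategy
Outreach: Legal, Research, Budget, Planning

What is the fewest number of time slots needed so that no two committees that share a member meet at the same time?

5

Legal, Research, Budget, Planning, Outreach are mutually in conflict, so at least 5 time slots are needed.
A valid assignment using 5 time slots: Legal=2, Research=3, IT=3, Budget=1, Strategy=2, Planning=4, Finance=1, Outreach=5. Every pair that conflicts lands in different time slots.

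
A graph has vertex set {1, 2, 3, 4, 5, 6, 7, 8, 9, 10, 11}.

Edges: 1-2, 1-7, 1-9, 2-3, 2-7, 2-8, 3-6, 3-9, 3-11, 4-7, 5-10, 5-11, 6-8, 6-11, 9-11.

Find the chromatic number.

3

1, 2, 7 are pairwise adjacent, so at least 3 colors are needed.
A valid assignment using 3 colors: 1=red, 2=blue, 3=red, 4=red, 5=red, 6=green, 7=green, 8=red, 9=green, 10=blue, 11=blue. Every edge joins two different colors.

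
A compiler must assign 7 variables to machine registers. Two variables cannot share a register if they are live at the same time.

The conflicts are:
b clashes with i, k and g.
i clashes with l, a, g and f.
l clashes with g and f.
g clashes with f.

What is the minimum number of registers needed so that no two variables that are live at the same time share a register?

i, l, g, f all conflict with each other, so at least 4 registers are needed.
4 registers suffice: register 1 → {i, k}; register 2 → {a, g}; register 3 → {b, l}; register 4 → {f}. Each listed conflict is separated.

4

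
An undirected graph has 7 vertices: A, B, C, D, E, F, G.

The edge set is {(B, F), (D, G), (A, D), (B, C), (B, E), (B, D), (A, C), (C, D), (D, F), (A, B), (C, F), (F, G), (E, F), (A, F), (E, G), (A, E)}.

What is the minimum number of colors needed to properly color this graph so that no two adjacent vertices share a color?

A, B, C, D, F form a clique, so at least 5 colors are needed.
5 colors suffice: color 1 → {F}; color 2 → {A, G}; color 3 → {D, E}; color 4 → {B}; color 5 → {C}. Every edge joins two different colors.

5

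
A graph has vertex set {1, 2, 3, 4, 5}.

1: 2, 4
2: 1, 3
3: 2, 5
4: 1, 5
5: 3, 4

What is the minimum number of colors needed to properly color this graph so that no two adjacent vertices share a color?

3

The cycle 1-2-3-5-4-1 has odd length 5, so it cannot be 2-colored; at least 3 colors are needed.
One proper 3-coloring: 1=blue, 2=green, 3=red, 4=red, 5=blue. Each edge has distinct colors on its endpoints.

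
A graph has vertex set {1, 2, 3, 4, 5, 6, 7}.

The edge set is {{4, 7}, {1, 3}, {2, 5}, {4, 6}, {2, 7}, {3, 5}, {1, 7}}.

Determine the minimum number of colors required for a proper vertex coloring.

3

The cycle 5-2-7-1-3-5 has odd length 5, so it cannot be 2-colored; at least 3 colors are needed.
A valid assignment using 3 colors: 1=c, 2=b, 3=b, 4=b, 5=a, 6=a, 7=a. Each edge has distinct colors on its endpoints.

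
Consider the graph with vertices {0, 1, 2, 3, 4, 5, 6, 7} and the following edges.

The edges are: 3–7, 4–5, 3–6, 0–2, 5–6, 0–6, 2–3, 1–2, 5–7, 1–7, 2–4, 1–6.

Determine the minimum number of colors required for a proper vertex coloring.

The cycle 4-2-0-6-5-4 has odd length 5, so it cannot be 2-colored; at least 3 colors are needed.
One proper 3-coloring: 0=blue, 1=blue, 2=red, 3=blue, 4=green, 5=blue, 6=red, 7=red. Each edge has distinct colors on its endpoints.

3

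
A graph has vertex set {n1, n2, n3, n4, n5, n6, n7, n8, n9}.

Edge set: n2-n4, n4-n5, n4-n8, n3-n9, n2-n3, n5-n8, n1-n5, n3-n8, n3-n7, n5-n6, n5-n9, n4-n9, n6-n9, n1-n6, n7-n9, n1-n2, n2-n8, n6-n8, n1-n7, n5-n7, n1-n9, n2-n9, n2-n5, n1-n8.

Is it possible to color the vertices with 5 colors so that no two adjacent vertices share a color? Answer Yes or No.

Yes

The chromatic number is 4. n1, n5, n7, n9 form a clique, so at least 4 colors are needed.
One proper 4-coloring: n1=3, n2=4, n3=1, n4=3, n5=1, n6=4, n7=4, n8=2, n9=2.
Since 5 ≥ 4, a proper 5-coloring certainly exists.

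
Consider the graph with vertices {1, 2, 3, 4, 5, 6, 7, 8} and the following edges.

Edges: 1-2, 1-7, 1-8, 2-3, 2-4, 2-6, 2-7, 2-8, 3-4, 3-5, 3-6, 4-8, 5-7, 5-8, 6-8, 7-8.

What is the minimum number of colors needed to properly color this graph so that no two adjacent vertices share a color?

4

1, 2, 7, 8 are mutually adjacent (a clique of size 4), so at least 4 colors are needed.
4 colors suffice: 1=yellow, 2=blue, 3=red, 4=green, 5=blue, 6=green, 7=green, 8=red. Each edge has distinct colors on its endpoints.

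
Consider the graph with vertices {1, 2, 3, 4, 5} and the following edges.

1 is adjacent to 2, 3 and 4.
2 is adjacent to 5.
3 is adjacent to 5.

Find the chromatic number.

1 and 3 are adjacent, so at least 2 colors are needed.
2 colors suffice: color a → {1, 5}; color b → {2, 3, 4}. Every edge joins two different colors.

2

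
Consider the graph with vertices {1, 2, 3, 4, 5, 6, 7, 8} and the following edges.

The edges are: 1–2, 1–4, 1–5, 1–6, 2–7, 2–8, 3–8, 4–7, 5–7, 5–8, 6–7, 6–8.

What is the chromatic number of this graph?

2

2 and 8 are adjacent, so at least 2 colors are needed.
A valid assignment using 2 colors: 1=red, 2=blue, 3=blue, 4=blue, 5=blue, 6=blue, 7=red, 8=red. Each edge has distinct colors on its endpoints.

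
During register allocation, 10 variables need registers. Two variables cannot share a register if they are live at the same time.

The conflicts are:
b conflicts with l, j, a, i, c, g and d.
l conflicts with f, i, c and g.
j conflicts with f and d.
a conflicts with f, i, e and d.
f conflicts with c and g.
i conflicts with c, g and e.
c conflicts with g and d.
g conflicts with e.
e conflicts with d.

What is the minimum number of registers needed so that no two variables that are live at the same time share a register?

b, l, i, c, g pairwise conflict, so at least 5 registers are needed.
5 registers suffice: register 1 → {b, f, e}; register 2 → {j, a, g}; register 3 → {c}; register 4 → {i, d}; register 5 → {l}. Every pair that conflicts lands in different registers.

5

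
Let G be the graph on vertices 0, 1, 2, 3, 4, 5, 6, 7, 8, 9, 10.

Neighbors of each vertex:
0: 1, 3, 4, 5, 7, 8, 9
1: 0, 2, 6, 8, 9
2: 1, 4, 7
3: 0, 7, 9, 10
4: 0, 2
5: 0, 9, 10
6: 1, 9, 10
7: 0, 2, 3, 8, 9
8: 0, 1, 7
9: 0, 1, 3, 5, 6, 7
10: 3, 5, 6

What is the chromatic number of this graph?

4

0, 3, 7, 9 are pairwise adjacent (a clique of size 4), so at least 4 colors are needed.
4 colors suffice: color red → {0, 2, 6}; color blue → {4, 8, 9, 10}; color green → {1, 5, 7}; color yellow → {3}. Each edge has distinct colors on its endpoints.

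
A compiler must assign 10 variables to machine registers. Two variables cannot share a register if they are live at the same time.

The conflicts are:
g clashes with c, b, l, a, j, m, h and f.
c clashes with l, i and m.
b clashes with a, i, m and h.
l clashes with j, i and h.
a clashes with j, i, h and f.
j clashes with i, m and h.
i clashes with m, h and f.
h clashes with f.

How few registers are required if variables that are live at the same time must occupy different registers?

g, a, h, f are mutually in conflict, so at least 4 registers are needed.
4 registers suffice: g=1, c=4, b=4, l=3, a=3, j=4, i=1, m=2, h=2, f=4. Each listed conflict is separated.

4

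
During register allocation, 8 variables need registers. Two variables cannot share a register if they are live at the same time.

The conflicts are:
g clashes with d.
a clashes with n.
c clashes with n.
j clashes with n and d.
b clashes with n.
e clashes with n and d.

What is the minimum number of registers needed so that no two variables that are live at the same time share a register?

e and n conflict, so at least 2 registers are needed.
2 registers suffice: g=2, a=2, c=2, j=2, b=2, e=2, n=1, d=1. Each listed conflict is separated.

2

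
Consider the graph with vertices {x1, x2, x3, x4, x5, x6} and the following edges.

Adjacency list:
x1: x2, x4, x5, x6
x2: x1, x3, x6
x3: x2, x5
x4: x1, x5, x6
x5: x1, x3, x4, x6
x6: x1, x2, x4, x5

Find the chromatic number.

x1, x4, x5, x6 are pairwise adjacent (a clique of size 4), so at least 4 colors are needed.
One proper 4-coloring: x1=2, x2=3, x3=1, x4=4, x5=3, x6=1. Each edge has distinct colors on its endpoints.

4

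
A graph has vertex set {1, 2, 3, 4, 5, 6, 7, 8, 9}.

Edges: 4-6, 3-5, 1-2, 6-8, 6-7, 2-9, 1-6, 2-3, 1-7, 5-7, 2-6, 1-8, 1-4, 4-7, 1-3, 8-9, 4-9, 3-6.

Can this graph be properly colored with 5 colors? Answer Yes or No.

The chromatic number is 4. 1, 2, 3, 6 are mutually adjacent (a clique of size 4), so at least 4 colors are needed.
4 colors suffice: color a → {1, 5, 9}; color b → {6}; color c → {3, 7, 8}; color d → {2, 4}.
Since 5 ≥ 4, a proper 5-coloring certainly exists.

Yes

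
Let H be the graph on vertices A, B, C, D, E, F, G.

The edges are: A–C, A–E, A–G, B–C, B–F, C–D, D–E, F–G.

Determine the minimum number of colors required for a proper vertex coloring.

3

The cycle B-C-A-G-F-B has odd length 5, so it cannot be 2-colored; at least 3 colors are needed.
3 colors suffice: color 1 → {A, B, D}; color 2 → {C, E, F}; color 3 → {G}. No two adjacent vertices share a color.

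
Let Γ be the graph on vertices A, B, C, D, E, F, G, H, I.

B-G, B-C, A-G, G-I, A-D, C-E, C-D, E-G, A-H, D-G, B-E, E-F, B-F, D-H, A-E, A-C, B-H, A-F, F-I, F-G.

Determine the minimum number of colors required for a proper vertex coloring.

A, E, F, G form a clique, so at least 4 colors are needed.
One proper 4-coloring: A=blue, B=blue, C=red, D=green, E=green, F=yellow, G=red, H=red, I=blue. No two adjacent vertices share a color.

4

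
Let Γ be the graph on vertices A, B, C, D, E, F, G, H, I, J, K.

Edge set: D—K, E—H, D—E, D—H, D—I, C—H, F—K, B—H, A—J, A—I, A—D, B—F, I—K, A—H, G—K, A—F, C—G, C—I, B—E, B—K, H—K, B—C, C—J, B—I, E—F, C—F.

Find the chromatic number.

3

A, D, H form a triangle, so at least 3 colors are needed.
3 colors suffice: A=green, B=blue, C=green, D=blue, E=green, F=red, G=red, H=red, I=red, J=red, K=green. Every edge joins two different colors.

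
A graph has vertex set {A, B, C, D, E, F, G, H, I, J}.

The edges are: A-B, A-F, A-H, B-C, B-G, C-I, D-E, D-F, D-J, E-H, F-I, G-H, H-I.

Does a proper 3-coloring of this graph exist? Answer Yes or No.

The chromatic number is 3. The cycle A-F-D-E-H-A has odd length 5, so it cannot be 2-colored; at least 3 colors are needed.
A valid assignment using 3 colors: A=3, B=1, C=2, D=1, E=2, F=2, G=2, H=1, I=3, J=2.
That is already a proper 3-coloring.

Yes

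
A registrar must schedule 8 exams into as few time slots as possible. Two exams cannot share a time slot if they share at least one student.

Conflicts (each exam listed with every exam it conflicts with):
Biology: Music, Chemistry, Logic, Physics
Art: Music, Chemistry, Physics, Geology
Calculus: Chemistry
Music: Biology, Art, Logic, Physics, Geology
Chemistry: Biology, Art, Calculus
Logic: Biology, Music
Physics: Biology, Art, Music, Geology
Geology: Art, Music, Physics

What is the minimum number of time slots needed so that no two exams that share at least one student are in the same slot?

Art, Music, Physics, Geology are mutually in conflict, so at least 4 time slots are needed.
Using 4 time slots: Biology=2, Art=2, Calculus=2, Music=1, Chemistry=1, Logic=3, Physics=3, Geology=4. No two conflicting exams share a time slot.

4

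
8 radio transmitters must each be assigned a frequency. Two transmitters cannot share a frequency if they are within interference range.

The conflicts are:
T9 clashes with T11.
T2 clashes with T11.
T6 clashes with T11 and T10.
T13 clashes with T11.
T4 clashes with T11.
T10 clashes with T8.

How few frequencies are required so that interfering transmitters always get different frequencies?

2

T10 and T8 conflict, so at least 2 frequencies are needed.
2 frequencies suffice: T9=2, T2=2, T6=2, T13=2, T4=2, T11=1, T10=1, T8=2. Each listed conflict is separated.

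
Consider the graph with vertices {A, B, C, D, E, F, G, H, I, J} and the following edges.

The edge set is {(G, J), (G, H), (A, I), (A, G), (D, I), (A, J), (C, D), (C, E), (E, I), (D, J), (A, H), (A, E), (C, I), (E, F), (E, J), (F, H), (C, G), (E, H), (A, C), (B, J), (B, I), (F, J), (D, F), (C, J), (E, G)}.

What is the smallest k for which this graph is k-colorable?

5

A, C, E, G, J are mutually adjacent (a clique of size 5), so at least 5 colors are needed.
5 colors suffice: color 1 → {B, D, E}; color 2 → {H, I, J}; color 3 → {C, F}; color 4 → {A}; color 5 → {G}. Each edge has distinct colors on its endpoints.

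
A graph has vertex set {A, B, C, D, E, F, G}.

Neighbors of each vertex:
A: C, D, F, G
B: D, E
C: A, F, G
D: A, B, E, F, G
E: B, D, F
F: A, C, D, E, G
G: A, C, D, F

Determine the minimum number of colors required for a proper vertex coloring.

A, C, F, G are pairwise adjacent (a clique of size 4), so at least 4 colors are needed.
4 colors suffice: color red → {B, F}; color blue → {C, D}; color green → {E, G}; color yellow → {A}. Every edge joins two different colors.

4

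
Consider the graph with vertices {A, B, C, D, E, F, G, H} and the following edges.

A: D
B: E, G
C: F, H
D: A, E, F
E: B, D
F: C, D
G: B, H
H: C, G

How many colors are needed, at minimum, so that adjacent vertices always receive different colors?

3

The cycle D-E-B-G-H-C-F-D has odd length 7, so it cannot be 2-colored; at least 3 colors are needed.
3 colors suffice: A=2, B=3, C=1, D=1, E=2, F=2, G=1, H=2. No two adjacent vertices share a color.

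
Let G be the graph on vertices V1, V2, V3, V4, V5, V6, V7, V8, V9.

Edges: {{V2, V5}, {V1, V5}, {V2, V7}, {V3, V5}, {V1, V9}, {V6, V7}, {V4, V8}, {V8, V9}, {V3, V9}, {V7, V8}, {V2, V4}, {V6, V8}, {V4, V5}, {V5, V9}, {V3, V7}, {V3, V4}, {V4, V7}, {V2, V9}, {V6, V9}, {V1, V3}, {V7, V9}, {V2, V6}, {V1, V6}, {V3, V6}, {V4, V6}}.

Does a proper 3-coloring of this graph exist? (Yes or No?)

V3, V6, V7, V9 are mutually adjacent (a clique of size 4), so at least 4 colors are needed.
So 3 colors are not enough.

No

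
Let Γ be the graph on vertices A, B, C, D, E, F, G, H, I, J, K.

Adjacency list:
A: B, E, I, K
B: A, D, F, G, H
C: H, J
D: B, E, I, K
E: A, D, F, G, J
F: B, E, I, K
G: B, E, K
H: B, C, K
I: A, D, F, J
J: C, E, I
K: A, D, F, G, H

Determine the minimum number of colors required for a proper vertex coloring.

2

F and I are adjacent, so at least 2 colors are needed.
2 colors suffice: color red → {B, C, E, I, K}; color blue → {A, D, F, G, H, J}. Each edge has distinct colors on its endpoints.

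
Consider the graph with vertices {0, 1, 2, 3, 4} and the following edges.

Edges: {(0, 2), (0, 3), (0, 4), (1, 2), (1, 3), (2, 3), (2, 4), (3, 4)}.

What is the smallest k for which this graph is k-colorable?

0, 2, 3, 4 are mutually adjacent (a clique of size 4), so at least 4 colors are needed.
4 colors suffice: color a → {2}; color b → {3}; color c → {0, 1}; color d → {4}. Every edge joins two different colors.

4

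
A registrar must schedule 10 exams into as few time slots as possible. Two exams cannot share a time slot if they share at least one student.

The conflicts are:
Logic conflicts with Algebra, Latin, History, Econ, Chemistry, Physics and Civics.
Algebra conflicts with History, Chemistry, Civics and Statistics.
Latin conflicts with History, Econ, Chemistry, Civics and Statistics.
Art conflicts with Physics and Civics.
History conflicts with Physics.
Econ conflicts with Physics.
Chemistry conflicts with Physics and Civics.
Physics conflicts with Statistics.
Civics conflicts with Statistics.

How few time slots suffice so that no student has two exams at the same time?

4

Logic, Latin, Chemistry, Civics are mutually in conflict, so at least 4 time slots are needed.
4 time slots suffice: time slot 1 → {Logic, Art, Statistics}; time slot 2 → {Algebra, Latin, Physics}; time slot 3 → {History, Econ, Civics}; time slot 4 → {Chemistry}. No two conflicting exams share a time slot.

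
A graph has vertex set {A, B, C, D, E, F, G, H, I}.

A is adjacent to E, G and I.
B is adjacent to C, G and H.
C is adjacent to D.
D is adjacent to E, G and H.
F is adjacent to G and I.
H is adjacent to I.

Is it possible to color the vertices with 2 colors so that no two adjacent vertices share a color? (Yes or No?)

No

The cycle H-B-G-A-I-H has odd length 5, so it cannot be 2-colored; at least 3 colors are needed.
So 2 colors are not enough.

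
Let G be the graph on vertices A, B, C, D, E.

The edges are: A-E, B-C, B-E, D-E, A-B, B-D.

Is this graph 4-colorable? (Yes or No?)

The chromatic number is 3. B, D, E are pairwise adjacent, so at least 3 colors are needed.
3 colors suffice: color red → {B}; color blue → {C, E}; color green → {A, D}.
Since 4 ≥ 3, a proper 4-coloring certainly exists.

Yes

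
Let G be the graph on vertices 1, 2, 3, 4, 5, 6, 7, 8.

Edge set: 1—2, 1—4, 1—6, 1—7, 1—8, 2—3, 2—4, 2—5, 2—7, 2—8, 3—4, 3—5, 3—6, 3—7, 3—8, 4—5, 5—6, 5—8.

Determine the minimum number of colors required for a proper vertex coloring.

4

2, 3, 5, 8 are pairwise adjacent (a clique of size 4), so at least 4 colors are needed.
4 colors suffice: 1=red, 2=blue, 3=red, 4=yellow, 5=green, 6=blue, 7=green, 8=yellow. Each edge has distinct colors on its endpoints.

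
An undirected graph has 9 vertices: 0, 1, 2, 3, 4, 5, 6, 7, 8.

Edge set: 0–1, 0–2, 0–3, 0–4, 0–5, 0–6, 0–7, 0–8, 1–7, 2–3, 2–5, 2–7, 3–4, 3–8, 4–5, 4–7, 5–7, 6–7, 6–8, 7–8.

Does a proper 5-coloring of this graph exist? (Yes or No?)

The chromatic number is 4. 0, 6, 7, 8 are pairwise adjacent (a clique of size 4), so at least 4 colors are needed.
4 colors suffice: color red → {0}; color blue → {3, 7}; color green → {1, 5, 8}; color yellow → {2, 4, 6}.
Since 5 ≥ 4, a proper 5-coloring certainly exists.

Yes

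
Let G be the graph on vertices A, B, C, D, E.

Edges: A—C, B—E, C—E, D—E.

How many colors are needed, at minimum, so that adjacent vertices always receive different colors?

A and C are adjacent, so at least 2 colors are needed.
2 colors suffice: color 1 → {A, E}; color 2 → {B, C, D}. No two adjacent vertices share a color.

2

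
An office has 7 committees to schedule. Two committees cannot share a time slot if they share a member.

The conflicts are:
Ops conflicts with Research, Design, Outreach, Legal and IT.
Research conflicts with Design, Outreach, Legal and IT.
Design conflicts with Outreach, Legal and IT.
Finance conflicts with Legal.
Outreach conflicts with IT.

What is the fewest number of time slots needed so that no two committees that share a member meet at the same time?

Ops, Research, Design, Outreach, IT all conflict with each other, so at least 5 time slots are needed.
5 time slots suffice: time slot 1 → {Research, Finance}; time slot 2 → {Ops}; time slot 3 → {Design}; time slot 4 → {Outreach, Legal}; time slot 5 → {IT}. No two conflicting committees share a time slot.

5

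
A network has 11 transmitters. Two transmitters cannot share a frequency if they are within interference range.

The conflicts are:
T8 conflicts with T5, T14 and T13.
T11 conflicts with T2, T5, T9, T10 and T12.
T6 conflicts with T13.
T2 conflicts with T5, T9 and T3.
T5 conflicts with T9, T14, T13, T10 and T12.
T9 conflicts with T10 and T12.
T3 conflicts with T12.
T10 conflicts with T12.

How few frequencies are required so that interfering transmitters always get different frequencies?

5

T11, T5, T9, T10, T12 all conflict with each other, so at least 5 frequencies are needed.
Using 5 frequencies: T8=2, T11=2, T6=1, T2=3, T5=1, T9=4, T14=3, T13=3, T3=1, T10=5, T12=3. Each listed conflict is separated.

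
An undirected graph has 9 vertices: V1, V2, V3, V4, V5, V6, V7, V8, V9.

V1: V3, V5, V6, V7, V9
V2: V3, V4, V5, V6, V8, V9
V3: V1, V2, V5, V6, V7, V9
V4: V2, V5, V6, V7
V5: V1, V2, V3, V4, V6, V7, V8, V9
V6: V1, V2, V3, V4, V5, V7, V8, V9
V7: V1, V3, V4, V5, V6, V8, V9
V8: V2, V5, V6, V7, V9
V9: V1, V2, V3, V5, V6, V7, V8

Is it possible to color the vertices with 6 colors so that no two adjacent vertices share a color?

The chromatic number is 6. V1, V3, V5, V6, V7, V9 are mutually adjacent (a clique of size 6), so at least 6 colors are needed.
6 colors suffice: color 1 → {V5}; color 2 → {V6}; color 3 → {V2, V7}; color 4 → {V4, V9}; color 5 → {V3, V8}; color 6 → {V1}.
That is already a proper 6-coloring.

Yes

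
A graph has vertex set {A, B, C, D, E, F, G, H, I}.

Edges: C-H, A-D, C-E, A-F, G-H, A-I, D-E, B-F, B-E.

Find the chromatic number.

3

The cycle A-F-B-E-D-A has odd length 5, so it cannot be 2-colored; at least 3 colors are needed.
3 colors suffice: color 1 → {A, E, H}; color 2 → {B, C, D, G, I}; color 3 → {F}. Each edge has distinct colors on its endpoints.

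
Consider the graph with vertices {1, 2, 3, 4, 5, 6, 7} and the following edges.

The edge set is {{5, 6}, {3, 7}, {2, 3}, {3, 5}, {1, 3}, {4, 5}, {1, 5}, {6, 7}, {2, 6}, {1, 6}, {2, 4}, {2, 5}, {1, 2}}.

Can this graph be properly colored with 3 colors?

No

1, 2, 5, 6 form a clique, so at least 4 colors are needed.
So 3 colors are not enough.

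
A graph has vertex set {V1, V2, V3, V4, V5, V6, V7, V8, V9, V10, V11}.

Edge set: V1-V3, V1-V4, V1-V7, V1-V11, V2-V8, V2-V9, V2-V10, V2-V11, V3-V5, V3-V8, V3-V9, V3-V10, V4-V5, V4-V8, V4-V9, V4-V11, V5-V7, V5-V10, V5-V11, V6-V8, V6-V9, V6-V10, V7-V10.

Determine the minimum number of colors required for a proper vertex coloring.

3

V1, V4, V11 form a triangle, so at least 3 colors are needed.
One proper 3-coloring: V1=2, V2=1, V3=1, V4=1, V5=2, V6=1, V7=1, V8=2, V9=2, V10=3, V11=3. Each edge has distinct colors on its endpoints.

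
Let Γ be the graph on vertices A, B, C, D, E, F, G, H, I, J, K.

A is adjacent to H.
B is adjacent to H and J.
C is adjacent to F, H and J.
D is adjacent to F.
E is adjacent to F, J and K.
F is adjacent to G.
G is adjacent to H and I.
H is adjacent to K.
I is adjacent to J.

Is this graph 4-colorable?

Yes

The chromatic number is 3. The cycle H-G-F-E-K-H has odd length 5, so it cannot be 2-colored; at least 3 colors are needed.
One proper 3-coloring: A=blue, B=blue, C=blue, D=blue, E=blue, F=red, G=blue, H=red, I=green, J=red, K=green.
Since 4 ≥ 3, a proper 4-coloring certainly exists.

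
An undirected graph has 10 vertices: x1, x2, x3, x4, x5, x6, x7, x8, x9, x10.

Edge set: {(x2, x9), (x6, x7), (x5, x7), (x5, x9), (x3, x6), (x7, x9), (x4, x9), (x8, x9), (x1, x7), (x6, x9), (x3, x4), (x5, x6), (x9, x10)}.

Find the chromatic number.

4

x5, x6, x7, x9 are pairwise adjacent (a clique of size 4), so at least 4 colors are needed.
One proper 4-coloring: x1=1, x2=2, x3=1, x4=2, x5=4, x6=2, x7=3, x8=2, x9=1, x10=2. Every edge joins two different colors.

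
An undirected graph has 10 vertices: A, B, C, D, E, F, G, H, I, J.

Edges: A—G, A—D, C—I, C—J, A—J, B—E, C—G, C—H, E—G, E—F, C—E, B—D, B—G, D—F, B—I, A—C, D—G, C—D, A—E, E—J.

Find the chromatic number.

4

A, C, E, G are mutually adjacent (a clique of size 4), so at least 4 colors are needed.
4 colors suffice: color 1 → {B, C, F}; color 2 → {D, E, H, I}; color 3 → {G, J}; color 4 → {A}. Every edge joins two different colors.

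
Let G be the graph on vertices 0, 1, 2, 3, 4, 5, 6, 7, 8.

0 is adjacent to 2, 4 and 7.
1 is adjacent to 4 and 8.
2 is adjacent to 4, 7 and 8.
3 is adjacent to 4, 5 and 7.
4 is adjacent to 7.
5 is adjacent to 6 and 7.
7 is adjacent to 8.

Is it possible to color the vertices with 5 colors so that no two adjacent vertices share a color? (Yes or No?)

The chromatic number is 4. 0, 2, 4, 7 are mutually adjacent (a clique of size 4), so at least 4 colors are needed.
4 colors suffice: color red → {1, 6, 7}; color blue → {4, 5, 8}; color green → {2, 3}; color yellow → {0}.
Since 5 ≥ 4, a proper 5-coloring certainly exists.

Yes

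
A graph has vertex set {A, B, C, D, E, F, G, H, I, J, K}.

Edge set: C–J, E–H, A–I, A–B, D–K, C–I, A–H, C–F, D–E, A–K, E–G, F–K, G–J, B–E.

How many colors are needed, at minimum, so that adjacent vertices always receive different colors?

3

The cycle I-C-F-K-A-I has odd length 5, so it cannot be 2-colored; at least 3 colors are needed.
3 colors suffice: color 1 → {A, C, E}; color 2 → {B, H, I, J, K}; color 3 → {D, F, G}. Each edge has distinct colors on its endpoints.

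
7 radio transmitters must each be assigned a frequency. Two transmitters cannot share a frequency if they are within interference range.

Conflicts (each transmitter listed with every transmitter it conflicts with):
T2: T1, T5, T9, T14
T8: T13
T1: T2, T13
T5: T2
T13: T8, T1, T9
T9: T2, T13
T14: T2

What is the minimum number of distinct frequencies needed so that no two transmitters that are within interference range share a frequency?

2

T8 and T13 conflict, so at least 2 frequencies are needed.
A valid assignment using 2 frequencies: T2=1, T8=2, T1=2, T5=2, T13=1, T9=2, T14=2. Every pair that conflicts lands in different frequencies.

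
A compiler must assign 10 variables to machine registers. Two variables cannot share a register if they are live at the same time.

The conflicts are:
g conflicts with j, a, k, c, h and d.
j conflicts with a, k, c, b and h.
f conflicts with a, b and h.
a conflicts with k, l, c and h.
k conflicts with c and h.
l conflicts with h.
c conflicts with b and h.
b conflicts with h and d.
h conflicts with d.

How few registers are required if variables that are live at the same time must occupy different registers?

6

g, j, a, k, c, h all conflict with each other, so at least 6 registers are needed.
A valid assignment using 6 registers: g=3, j=5, f=3, a=2, k=6, l=3, c=4, b=2, h=1, d=4. Every pair that conflicts lands in different registers.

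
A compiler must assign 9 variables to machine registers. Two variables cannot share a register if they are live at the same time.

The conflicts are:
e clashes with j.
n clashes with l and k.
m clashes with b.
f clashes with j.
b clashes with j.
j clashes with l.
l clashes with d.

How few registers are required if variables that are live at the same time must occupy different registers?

2

m and b conflict, so at least 2 registers are needed.
2 registers suffice: register 1 → {n, m, j, d}; register 2 → {e, f, b, l, k}. Every pair that conflicts lands in different registers.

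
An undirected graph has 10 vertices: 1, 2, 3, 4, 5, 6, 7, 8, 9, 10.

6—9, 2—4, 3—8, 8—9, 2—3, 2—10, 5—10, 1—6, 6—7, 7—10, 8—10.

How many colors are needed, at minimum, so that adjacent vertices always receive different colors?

3

The cycle 6-9-8-10-7-6 has odd length 5, so it cannot be 2-colored; at least 3 colors are needed.
3 colors suffice: color red → {3, 4, 6, 10}; color blue → {1, 2, 5, 7, 8}; color green → {9}. Each edge has distinct colors on its endpoints.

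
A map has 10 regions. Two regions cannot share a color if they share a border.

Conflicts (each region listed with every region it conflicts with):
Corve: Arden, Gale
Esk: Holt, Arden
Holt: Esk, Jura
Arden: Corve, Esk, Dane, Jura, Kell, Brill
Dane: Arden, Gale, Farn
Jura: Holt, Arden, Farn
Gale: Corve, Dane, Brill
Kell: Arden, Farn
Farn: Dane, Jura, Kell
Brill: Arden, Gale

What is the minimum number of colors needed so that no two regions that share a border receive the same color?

Kell and Farn conflict, so at least 2 colors are needed.
2 colors suffice: color 1 → {Holt, Arden, Gale, Farn}; color 2 → {Corve, Esk, Dane, Jura, Kell, Brill}. Each listed conflict is separated.

2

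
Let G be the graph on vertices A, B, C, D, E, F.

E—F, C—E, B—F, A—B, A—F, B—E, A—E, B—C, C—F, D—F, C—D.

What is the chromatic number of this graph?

A, B, E, F are mutually adjacent (a clique of size 4), so at least 4 colors are needed.
4 colors suffice: color red → {F}; color blue → {D, E}; color green → {B}; color yellow → {A, C}. Every edge joins two different colors.

4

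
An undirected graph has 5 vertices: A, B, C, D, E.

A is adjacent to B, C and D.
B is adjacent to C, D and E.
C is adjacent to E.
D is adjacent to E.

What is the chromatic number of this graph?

3

A, B, D are pairwise adjacent, so at least 3 colors are needed.
3 colors suffice: color red → {B}; color blue → {C, D}; color green → {A, E}. Every edge joins two different colors.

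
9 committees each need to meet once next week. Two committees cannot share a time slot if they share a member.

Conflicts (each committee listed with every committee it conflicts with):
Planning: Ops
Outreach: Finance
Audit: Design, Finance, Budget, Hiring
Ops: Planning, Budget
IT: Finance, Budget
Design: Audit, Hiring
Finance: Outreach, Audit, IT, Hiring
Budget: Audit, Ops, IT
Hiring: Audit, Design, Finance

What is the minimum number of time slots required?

3

Audit, Finance, Hiring all conflict with each other, so at least 3 time slots are needed.
3 time slots suffice: time slot 1 → {Planning, Design, Finance, Budget}; time slot 2 → {Outreach, Audit, Ops, IT}; time slot 3 → {Hiring}. Each listed conflict is separated.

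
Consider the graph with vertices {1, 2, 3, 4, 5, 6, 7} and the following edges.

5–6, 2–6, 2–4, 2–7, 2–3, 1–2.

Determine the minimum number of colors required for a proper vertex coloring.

2 and 4 are adjacent, so at least 2 colors are needed.
2 colors suffice: color red → {2, 5}; color blue → {1, 3, 4, 6, 7}. Every edge joins two different colors.

2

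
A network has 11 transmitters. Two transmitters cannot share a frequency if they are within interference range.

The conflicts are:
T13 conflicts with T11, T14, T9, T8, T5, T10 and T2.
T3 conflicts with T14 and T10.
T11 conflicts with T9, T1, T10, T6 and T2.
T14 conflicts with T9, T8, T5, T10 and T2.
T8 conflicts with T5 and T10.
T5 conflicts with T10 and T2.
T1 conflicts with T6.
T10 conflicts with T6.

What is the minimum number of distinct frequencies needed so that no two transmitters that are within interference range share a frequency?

T13, T14, T8, T5, T10 are mutually in conflict, so at least 5 frequencies are needed.
5 frequencies suffice: T13=1, T3=1, T11=3, T14=3, T9=2, T8=5, T5=4, T1=2, T10=2, T6=1, T2=2. Each listed conflict is separated.

5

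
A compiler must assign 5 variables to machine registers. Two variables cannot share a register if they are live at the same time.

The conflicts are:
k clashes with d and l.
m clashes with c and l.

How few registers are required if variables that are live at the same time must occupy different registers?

k and d conflict, so at least 2 registers are needed.
A valid assignment using 2 registers: k=1, d=2, m=1, c=2, l=2. Each listed conflict is separated.

2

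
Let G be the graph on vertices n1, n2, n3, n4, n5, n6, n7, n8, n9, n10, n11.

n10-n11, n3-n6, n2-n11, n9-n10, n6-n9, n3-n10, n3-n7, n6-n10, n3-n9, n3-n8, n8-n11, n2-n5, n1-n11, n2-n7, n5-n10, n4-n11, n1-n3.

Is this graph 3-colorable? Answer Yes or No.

n3, n6, n9, n10 are pairwise adjacent (a clique of size 4), so at least 4 colors are needed.
So 3 colors are not enough.

No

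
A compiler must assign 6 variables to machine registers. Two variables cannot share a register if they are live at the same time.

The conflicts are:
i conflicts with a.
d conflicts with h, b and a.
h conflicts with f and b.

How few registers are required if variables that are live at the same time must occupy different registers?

3

d, h, b pairwise conflict, so at least 3 registers are needed.
3 registers suffice: register 1 → {h, a}; register 2 → {i, d, f}; register 3 → {b}. No two conflicting variables share a register.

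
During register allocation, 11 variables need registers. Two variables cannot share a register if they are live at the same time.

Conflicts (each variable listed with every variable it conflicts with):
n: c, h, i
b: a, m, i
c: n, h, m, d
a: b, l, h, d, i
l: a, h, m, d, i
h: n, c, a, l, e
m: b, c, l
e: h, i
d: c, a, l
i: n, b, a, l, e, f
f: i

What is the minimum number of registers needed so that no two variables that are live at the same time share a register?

3

a, l, d all conflict with each other, so at least 3 registers are needed.
3 registers suffice: register 1 → {h, m, d, i}; register 2 → {b, c, l, e, f}; register 3 → {n, a}. Every pair that conflicts lands in different registers.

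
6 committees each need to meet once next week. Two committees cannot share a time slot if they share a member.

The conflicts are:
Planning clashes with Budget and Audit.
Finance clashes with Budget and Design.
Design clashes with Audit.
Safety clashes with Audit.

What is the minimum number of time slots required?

The cycle Audit-Design-Finance-Budget-Planning-Audit has odd length 5, so it cannot be 2-colored; at least 3 time slots are needed.
3 time slots suffice: time slot 1 → {Finance, Audit}; time slot 2 → {Planning, Design, Safety}; time slot 3 → {Budget}. Every pair that conflicts lands in different time slots.

3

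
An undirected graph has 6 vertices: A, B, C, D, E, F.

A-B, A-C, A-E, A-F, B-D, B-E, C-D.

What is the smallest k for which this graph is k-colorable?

3

A, B, E are mutually adjacent, so at least 3 colors are needed.
3 colors suffice: color 1 → {A, D}; color 2 → {B, C, F}; color 3 → {E}. No two adjacent vertices share a color.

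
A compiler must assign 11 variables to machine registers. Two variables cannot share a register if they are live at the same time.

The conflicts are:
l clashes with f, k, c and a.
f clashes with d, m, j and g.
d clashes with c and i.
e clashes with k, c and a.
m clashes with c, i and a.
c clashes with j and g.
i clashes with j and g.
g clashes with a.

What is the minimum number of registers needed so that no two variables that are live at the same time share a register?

g and a conflict, so at least 2 registers are needed.
2 registers suffice: register 1 → {f, k, c, i, a}; register 2 → {l, d, e, m, j, g}. Each listed conflict is separated.

2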